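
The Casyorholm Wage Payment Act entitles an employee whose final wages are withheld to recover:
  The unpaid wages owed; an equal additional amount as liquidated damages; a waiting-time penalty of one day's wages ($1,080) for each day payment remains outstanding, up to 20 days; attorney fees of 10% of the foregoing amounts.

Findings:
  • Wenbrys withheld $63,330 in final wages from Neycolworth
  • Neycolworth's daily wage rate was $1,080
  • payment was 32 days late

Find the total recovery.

$163,086

Liquidated damages (equal amount): $63,330
Penalty days: min(32, 20) = 20
Waiting-time penalty: 20 × $1,080 = $21,600
Subtotal: $63,330 + $63,330 + $21,600 = $148,260
Attorney fees: 10% of $148,260 = $14,826
Total award: $148,260 + $14,826 = $163,086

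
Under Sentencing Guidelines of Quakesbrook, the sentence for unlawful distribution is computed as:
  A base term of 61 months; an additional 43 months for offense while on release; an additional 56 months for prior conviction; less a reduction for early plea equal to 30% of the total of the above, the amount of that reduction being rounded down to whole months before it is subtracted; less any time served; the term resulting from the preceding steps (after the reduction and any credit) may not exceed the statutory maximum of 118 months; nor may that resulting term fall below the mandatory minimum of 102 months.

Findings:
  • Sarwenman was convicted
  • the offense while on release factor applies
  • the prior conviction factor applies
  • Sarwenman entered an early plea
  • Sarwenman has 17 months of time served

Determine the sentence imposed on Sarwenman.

Offense while on release enhancement: +43 months
Prior conviction enhancement: +56 months
Adjusted term: 61 months + 43 months + 56 months = 160 months
Early plea reduction: 30% of 160 months = 48 months (rounded down)
After reduction: 160 − 48 = 112 months
Less time served: 112 months − 17 months = 95 months
Cap at 118 months: 95 months is within the cap, no reduction.
Minimum 102 months: 95 months is below the minimum → 102 months

Sentence: 102 months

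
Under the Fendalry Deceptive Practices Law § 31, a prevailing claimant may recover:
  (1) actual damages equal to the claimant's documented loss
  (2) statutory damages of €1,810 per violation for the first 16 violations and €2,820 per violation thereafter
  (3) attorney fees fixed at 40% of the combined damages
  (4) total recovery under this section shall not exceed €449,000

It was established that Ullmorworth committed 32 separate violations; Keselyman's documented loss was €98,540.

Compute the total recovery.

€241,668

First 16 violations: 16 × €1,810 = €28,960
Remaining violations: (32 − 16) × €2,820 = €45,120
Statutory damages: €28,960 + €45,120 = €74,080
Combined damages: €98,540 + €74,080 = €172,620
Attorney fees: 40% of €172,620 = €69,048
Total before cap: €172,620 + €69,048 = €241,668
Cap at €449,000: €241,668 is within the cap, no reduction.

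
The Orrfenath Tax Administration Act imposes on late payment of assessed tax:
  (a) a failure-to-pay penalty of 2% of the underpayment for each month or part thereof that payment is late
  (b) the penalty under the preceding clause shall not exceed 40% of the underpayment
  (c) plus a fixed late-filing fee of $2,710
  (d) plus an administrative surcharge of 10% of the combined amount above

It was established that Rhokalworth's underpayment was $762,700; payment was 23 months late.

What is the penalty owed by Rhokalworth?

Accrued rate: 2% × 23 = 46%, capped at 40% → 40%
Failure-to-pay penalty: 40% of $762,700 = $305,080
Penalty before surcharge: $305,080 + $2,710 = $307,790
Administrative surcharge: 10% of $307,790 = $30,779
Total penalty: $307,790 + $30,779 = $338,569

Penalty: $338,569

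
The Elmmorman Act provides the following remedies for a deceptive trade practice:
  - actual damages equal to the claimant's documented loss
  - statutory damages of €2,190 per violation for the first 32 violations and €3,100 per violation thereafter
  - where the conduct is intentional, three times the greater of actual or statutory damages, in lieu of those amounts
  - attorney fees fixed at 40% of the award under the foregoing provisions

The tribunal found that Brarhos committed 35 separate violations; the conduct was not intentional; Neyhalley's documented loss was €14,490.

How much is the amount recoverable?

First 32 violations: 32 × €2,190 = €70,080
Remaining violations: (35 − 32) × €3,100 = €9,300
Statutory damages: €70,080 + €9,300 = €79,380
Conduct not intentional: the in-lieu enhancement does not apply.
Actual plus statutory damages: €14,490 + €79,380 = €93,870
Attorney fees: 40% of €93,870 = €37,548
Total recovery: €93,870 + €37,548 = €131,418

€131,418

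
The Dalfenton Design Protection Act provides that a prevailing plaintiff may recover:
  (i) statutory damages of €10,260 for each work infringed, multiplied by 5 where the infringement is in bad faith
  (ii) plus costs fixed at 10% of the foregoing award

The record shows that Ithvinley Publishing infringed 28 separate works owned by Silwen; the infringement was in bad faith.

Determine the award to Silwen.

Statutory damages: 28 × €10,260 = €287,280
Multiplied by 5: 5 × €287,280 = €1,436,400
Costs: 10% of €1,436,400 = €143,640
Award plus costs: €1,436,400 + €143,640 = €1,580,040

€1,580,040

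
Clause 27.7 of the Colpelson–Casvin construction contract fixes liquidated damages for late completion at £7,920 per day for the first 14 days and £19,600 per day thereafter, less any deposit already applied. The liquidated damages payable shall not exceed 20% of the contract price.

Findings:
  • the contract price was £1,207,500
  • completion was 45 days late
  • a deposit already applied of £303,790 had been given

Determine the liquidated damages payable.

First 14 days: 14 × £7,920 = £110,880
Remaining days: (45 − 14) × £19,600 = £607,600
Accrued per-day damages: £110,880 + £607,600 = £718,480
Less deposit already applied: £718,480 − £303,790 = £414,690
Cap: 20% of £1,207,500 = £241,500
Cap at £241,500: £414,690 exceeds the cap → £241,500

Liquidated damages: £241,500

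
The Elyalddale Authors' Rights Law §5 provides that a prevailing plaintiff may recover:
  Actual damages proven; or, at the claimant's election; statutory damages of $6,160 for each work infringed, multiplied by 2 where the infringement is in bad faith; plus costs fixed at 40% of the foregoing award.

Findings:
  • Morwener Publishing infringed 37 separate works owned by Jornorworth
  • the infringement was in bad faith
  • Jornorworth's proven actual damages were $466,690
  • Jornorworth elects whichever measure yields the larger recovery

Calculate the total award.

$653,366

Statutory damages: 37 × $6,160 = $227,920
Doubled: 2 × $227,920 = $455,840
Greater of actual damages ($466,690) or enhanced statutory damages ($455,840): $466,690
Costs: 40% of $466,690 = $186,676
Award plus costs: $466,690 + $186,676 = $653,366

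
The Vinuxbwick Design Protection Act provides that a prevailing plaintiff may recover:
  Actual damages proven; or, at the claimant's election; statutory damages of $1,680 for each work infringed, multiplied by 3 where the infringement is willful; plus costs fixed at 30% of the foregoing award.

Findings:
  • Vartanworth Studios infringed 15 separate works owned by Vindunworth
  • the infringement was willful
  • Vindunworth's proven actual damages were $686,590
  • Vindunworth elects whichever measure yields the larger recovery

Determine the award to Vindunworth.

$892,567

Statutory damages: 15 × $1,680 = $25,200
Trebled: 3 × $25,200 = $75,600
Greater of actual damages ($686,590) or enhanced statutory damages ($75,600): $686,590
Costs: 30% of $686,590 = $205,977
Award plus costs: $686,590 + $205,977 = $892,567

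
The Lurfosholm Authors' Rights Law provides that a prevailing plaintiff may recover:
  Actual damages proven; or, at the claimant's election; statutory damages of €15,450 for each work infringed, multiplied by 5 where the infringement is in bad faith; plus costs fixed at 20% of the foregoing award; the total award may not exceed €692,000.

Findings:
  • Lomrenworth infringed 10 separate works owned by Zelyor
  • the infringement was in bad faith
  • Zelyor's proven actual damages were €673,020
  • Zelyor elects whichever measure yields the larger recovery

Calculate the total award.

€692,000

Statutory damages: 10 × €15,450 = €154,500
Multiplied by 5: 5 × €154,500 = €772,500
Greater of actual damages (€673,020) or enhanced statutory damages (€772,500): €772,500
Costs: 20% of €772,500 = €154,500
Award plus costs: €772,500 + €154,500 = €927,000
Cap at €692,000: €927,000 exceeds the cap → €692,000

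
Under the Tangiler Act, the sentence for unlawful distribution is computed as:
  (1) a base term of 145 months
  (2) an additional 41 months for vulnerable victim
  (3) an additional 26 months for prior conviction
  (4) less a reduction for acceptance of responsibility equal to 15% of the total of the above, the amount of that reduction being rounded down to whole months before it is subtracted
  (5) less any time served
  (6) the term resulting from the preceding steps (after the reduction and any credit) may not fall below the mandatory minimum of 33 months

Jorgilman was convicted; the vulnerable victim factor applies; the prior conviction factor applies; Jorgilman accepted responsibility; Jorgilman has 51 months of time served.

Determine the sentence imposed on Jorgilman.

130 months

Vulnerable victim enhancement: +41 months
Prior conviction enhancement: +26 months
Adjusted term: 145 months + 41 months + 26 months = 212 months
Acceptance of responsibility reduction: 15% of 212 months = 31 months (rounded down)
After reduction: 212 − 31 = 181 months
Less time served: 181 months − 51 months = 130 months
Minimum 33 months: 130 months meets the minimum, no increase.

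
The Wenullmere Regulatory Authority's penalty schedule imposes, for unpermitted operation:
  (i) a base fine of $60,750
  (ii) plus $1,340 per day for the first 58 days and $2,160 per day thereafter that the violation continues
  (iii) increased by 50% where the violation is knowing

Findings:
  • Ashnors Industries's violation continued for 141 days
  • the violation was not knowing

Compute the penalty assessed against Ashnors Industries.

Civil penalty: $317,750

First 58 days: 58 × $1,340 = $77,720
Remaining days: (141 − 58) × $2,160 = $179,280
Per-day component: $77,720 + $179,280 = $257,000
Base plus per-day: $60,750 + $257,000 = $317,750
The violation was not knowing: no 50% increase.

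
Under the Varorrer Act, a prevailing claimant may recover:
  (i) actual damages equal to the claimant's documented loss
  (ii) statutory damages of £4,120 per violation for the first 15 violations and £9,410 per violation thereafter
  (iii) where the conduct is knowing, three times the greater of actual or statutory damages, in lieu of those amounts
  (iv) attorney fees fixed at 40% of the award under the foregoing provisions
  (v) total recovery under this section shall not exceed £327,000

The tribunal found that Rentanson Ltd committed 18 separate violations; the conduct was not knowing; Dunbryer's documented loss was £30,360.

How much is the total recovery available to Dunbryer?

Total recovery: £168,546

First 15 violations: 15 × £4,120 = £61,800
Remaining violations: (18 − 15) × £9,410 = £28,230
Statutory damages: £61,800 + £28,230 = £90,030
Conduct not knowing: the in-lieu enhancement does not apply.
Actual plus statutory damages: £30,360 + £90,030 = £120,390
Attorney fees: 40% of £120,390 = £48,156
Total before cap: £120,390 + £48,156 = £168,546
Cap at £327,000: £168,546 is within the cap, no reduction.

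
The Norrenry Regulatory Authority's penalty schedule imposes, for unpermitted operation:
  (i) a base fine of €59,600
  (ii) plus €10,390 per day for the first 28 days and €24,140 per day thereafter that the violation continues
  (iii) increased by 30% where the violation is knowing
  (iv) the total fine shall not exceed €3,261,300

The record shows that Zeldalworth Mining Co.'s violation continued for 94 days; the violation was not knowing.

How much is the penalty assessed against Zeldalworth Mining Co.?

First 28 days: 28 × €10,390 = €290,920
Remaining days: (94 − 28) × €24,140 = €1,593,240
Per-day component: €290,920 + €1,593,240 = €1,884,160
Base plus per-day: €59,600 + €1,884,160 = €1,943,760
The violation was not knowing: no 30% increase.
Cap at €3,261,300: €1,943,760 is within the cap, no reduction.

€1,943,760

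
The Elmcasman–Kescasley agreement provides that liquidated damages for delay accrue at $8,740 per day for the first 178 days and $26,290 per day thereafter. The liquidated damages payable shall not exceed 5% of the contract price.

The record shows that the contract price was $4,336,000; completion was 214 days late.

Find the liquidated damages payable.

First 178 days: 178 × $8,740 = $1,555,720
Remaining days: (214 − 178) × $26,290 = $946,440
Accrued per-day damages: $1,555,720 + $946,440 = $2,502,160
Cap: 5% of $4,336,000 = $216,800
Cap at $216,800: $2,502,160 exceeds the cap → $216,800

$216,800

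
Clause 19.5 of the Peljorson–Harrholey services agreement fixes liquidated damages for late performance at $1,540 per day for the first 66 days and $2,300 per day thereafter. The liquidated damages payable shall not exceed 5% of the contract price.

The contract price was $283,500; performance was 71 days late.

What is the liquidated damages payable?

First 66 days: 66 × $1,540 = $101,640
Remaining days: (71 − 66) × $2,300 = $11,500
Accrued per-day damages: $101,640 + $11,500 = $113,140
Cap: 5% of $283,500 = $14,175
Cap at $14,175: $113,140 exceeds the cap → $14,175

$14,175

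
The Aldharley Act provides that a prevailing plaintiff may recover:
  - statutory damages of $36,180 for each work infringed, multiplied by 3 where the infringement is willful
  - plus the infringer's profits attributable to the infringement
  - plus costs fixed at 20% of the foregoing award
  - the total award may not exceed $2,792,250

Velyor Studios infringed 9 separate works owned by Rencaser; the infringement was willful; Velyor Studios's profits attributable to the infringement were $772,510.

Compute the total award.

Statutory damages: 9 × $36,180 = $325,620
Trebled: 3 × $325,620 = $976,860
Combined award: $976,860 + $772,510 = $1,749,370
Costs: 20% of $1,749,370 = $349,874
Award plus costs: $1,749,370 + $349,874 = $2,099,244
Cap at $2,792,250: $2,099,244 is within the cap, no reduction.

Award: $2,099,244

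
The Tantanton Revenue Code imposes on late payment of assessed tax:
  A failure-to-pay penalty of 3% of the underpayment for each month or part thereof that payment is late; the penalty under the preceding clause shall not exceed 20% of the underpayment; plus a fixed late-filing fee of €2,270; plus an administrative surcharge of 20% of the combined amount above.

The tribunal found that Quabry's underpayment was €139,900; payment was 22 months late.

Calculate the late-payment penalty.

Penalty: €36,300

Accrued rate: 3% × 22 = 66%, capped at 20% → 20%
Failure-to-pay penalty: 20% of €139,900 = €27,980
Penalty before surcharge: €27,980 + €2,270 = €30,250
Administrative surcharge: 20% of €30,250 = €6,050
Total penalty: €30,250 + €6,050 = €36,300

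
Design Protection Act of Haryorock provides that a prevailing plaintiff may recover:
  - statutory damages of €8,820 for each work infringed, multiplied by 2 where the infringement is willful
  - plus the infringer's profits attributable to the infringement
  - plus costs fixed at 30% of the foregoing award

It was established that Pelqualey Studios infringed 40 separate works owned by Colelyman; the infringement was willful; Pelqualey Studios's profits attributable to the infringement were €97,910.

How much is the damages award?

Statutory damages: 40 × €8,820 = €352,800
Doubled: 2 × €352,800 = €705,600
Combined award: €705,600 + €97,910 = €803,510
Costs: 30% of €803,510 = €241,053
Award plus costs: €803,510 + €241,053 = €1,044,563

€1,044,563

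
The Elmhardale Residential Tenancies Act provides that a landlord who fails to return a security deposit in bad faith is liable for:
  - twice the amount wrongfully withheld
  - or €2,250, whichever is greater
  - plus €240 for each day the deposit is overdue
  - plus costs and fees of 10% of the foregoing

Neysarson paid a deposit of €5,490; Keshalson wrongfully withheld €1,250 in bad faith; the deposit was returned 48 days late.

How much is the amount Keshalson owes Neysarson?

€15,422

Doubled: 2 × €1,250 = €2,500
Minimum €2,250: €2,500 meets the minimum, no increase.
Late-return penalty: 48 × €240 = €11,520
Damages plus late penalty: €2,500 + €11,520 = €14,020
Costs and fees: 10% of €14,020 = €1,402
Total recovery: €14,020 + €1,402 = €15,422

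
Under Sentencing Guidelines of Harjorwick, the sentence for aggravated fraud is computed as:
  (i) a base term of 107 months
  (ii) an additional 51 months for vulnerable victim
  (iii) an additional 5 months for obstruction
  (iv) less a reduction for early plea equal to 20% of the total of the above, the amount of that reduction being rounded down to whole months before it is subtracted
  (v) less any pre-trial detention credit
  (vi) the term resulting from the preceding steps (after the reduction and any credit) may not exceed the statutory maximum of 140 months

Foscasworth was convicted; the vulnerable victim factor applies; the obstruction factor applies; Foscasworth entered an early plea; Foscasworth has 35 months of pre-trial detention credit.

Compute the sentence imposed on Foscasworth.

Sentence: 96 months

Vulnerable victim enhancement: +51 months
Obstruction enhancement: +5 months
Adjusted term: 107 months + 51 months + 5 months = 163 months
Early plea reduction: 20% of 163 months = 32 months (rounded down)
After reduction: 163 − 32 = 131 months
Less pre-trial detention credit: 131 months − 35 months = 96 months
Cap at 140 months: 96 months is within the cap, no reduction.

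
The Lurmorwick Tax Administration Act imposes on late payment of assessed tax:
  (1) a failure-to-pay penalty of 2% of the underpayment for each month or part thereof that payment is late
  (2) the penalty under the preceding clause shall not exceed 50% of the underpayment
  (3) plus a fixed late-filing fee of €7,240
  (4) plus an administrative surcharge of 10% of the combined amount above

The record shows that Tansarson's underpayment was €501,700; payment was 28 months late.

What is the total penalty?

€283,899

Accrued rate: 2% × 28 = 56%, capped at 50% → 50%
Failure-to-pay penalty: 50% of €501,700 = €250,850
Penalty before surcharge: €250,850 + €7,240 = €258,090
Administrative surcharge: 10% of €258,090 = €25,809
Total penalty: €258,090 + €25,809 = €283,899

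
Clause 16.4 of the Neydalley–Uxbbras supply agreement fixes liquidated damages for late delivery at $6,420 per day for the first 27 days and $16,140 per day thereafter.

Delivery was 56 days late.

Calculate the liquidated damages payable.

First 27 days: 27 × $6,420 = $173,340
Remaining days: (56 − 27) × $16,140 = $468,060
Accrued per-day damages: $173,340 + $468,060 = $641,400

$641,400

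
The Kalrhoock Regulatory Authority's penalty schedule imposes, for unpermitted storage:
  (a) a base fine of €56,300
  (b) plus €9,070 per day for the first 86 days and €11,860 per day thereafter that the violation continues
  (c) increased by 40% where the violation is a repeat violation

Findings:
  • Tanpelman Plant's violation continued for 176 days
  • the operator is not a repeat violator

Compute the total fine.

€1,903,720

First 86 days: 86 × €9,070 = €780,020
Remaining days: (176 − 86) × €11,860 = €1,067,400
Per-day component: €780,020 + €1,067,400 = €1,847,420
Base plus per-day: €56,300 + €1,847,420 = €1,903,720
The operator is not a repeat violator: no 40% increase.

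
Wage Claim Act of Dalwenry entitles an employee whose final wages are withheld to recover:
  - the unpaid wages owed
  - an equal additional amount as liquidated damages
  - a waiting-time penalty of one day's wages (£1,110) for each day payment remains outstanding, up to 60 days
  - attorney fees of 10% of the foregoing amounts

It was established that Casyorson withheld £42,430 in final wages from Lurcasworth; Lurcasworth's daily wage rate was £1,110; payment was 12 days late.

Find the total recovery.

£107,998

Liquidated damages (equal amount): £42,430
Penalty days: min(12, 60) = 12
Waiting-time penalty: 12 × £1,110 = £13,320
Subtotal: £42,430 + £42,430 + £13,320 = £98,180
Attorney fees: 10% of £98,180 = £9,818
Total award: £98,180 + £9,818 = £107,998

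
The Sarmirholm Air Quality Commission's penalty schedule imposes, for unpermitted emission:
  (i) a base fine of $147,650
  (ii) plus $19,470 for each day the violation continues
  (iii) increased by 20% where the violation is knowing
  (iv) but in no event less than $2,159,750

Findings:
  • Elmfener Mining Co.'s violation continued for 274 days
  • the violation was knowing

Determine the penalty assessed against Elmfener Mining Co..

$6,578,916

Per-day component: 274 × $19,470 = $5,334,780
Base plus per-day: $147,650 + $5,334,780 = $5,482,430
Enhancement: 20% of $5,482,430 = $1,096,486
Enhanced fine: $5,482,430 + $1,096,486 = $6,578,916
Minimum $2,159,750: $6,578,916 meets the minimum, no increase.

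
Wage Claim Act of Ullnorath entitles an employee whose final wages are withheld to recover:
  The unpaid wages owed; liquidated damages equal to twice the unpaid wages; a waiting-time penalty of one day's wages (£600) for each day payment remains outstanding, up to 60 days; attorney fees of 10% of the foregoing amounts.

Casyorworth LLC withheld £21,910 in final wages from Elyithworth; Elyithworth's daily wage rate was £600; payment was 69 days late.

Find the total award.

Doubled: 2 × £21,910 = £43,820
Penalty days: min(69, 60) = 60
Waiting-time penalty: 60 × £600 = £36,000
Subtotal: £21,910 + £43,820 + £36,000 = £101,730
Attorney fees: 10% of £101,730 = £10,173
Total award: £101,730 + £10,173 = £111,903

£111,903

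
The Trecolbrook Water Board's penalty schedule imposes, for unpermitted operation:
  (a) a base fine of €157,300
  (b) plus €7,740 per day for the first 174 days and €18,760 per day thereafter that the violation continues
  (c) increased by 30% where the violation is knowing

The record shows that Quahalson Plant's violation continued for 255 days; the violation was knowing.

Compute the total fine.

€3,930,706

First 174 days: 174 × €7,740 = €1,346,760
Remaining days: (255 − 174) × €18,760 = €1,519,560
Per-day component: €1,346,760 + €1,519,560 = €2,866,320
Base plus per-day: €157,300 + €2,866,320 = €3,023,620
Enhancement: 30% of €3,023,620 = €907,086
Enhanced fine: €3,023,620 + €907,086 = €3,930,706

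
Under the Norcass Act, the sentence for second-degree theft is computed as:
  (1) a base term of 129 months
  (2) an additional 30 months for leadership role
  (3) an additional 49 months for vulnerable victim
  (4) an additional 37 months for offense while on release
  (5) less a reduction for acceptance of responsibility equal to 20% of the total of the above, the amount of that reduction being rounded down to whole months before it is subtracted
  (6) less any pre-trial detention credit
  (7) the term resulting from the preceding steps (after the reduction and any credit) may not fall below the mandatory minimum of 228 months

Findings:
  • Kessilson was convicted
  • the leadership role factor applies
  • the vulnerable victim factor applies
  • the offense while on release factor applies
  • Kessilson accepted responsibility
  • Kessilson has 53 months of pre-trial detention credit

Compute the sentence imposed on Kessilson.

Leadership role enhancement: +30 months
Vulnerable victim enhancement: +49 months
Offense while on release enhancement: +37 months
Adjusted term: 129 months + 30 months + 49 months + 37 months = 245 months
Acceptance of responsibility reduction: 20% of 245 months = 49 months (rounded down)
After reduction: 245 − 49 = 196 months
Less pre-trial detention credit: 196 months − 53 months = 143 months
Minimum 228 months: 143 months is below the minimum → 228 months

Sentence: 228 months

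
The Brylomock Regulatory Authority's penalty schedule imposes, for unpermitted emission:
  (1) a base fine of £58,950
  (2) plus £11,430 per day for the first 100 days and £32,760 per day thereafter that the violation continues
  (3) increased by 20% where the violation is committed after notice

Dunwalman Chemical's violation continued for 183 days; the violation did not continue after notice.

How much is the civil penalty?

£3,921,030

First 100 days: 100 × £11,430 = £1,143,000
Remaining days: (183 − 100) × £32,760 = £2,719,080
Per-day component: £1,143,000 + £2,719,080 = £3,862,080
Base plus per-day: £58,950 + £3,862,080 = £3,921,030
The violation did not continue after notice: no 20% increase.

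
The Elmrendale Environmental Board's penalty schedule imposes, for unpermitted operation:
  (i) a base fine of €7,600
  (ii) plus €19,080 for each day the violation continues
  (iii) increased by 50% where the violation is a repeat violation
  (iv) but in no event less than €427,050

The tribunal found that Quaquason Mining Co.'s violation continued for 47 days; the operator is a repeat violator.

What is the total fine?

€1,356,540

Per-day component: 47 × €19,080 = €896,760
Base plus per-day: €7,600 + €896,760 = €904,360
Enhancement: 50% of €904,360 = €452,180
Enhanced fine: €904,360 + €452,180 = €1,356,540
Minimum €427,050: €1,356,540 meets the minimum, no increase.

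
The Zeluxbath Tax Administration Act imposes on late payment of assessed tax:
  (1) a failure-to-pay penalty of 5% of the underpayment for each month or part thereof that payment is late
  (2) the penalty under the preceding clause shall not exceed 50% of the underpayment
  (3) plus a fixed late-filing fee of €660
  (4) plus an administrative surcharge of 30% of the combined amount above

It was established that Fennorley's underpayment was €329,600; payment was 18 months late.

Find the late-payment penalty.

€215,098

Accrued rate: 5% × 18 = 90%, capped at 50% → 50%
Failure-to-pay penalty: 50% of €329,600 = €164,800
Penalty before surcharge: €164,800 + €660 = €165,460
Administrative surcharge: 30% of €165,460 = €49,638
Total penalty: €165,460 + €49,638 = €215,098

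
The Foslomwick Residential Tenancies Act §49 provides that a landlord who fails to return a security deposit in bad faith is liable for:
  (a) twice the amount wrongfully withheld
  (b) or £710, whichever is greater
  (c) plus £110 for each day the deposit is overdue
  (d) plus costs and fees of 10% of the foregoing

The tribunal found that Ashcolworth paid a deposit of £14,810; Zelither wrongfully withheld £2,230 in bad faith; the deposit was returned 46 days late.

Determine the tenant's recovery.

£10,472

Doubled: 2 × £2,230 = £4,460
Minimum £710: £4,460 meets the minimum, no increase.
Late-return penalty: 46 × £110 = £5,060
Damages plus late penalty: £4,460 + £5,060 = £9,520
Costs and fees: 10% of £9,520 = £952
Total recovery: £9,520 + £952 = £10,472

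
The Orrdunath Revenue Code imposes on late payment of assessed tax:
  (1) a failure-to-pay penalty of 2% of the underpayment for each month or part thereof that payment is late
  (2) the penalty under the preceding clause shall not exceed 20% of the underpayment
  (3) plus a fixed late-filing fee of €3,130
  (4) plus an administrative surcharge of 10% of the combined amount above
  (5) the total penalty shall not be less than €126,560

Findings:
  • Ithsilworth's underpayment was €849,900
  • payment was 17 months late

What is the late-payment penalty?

Accrued rate: 2% × 17 = 34%, capped at 20% → 20%
Failure-to-pay penalty: 20% of €849,900 = €169,980
Penalty before surcharge: €169,980 + €3,130 = €173,110
Administrative surcharge: 10% of €173,110 = €17,311
Total penalty: €173,110 + €17,311 = €190,421
Minimum €126,560: €190,421 meets the minimum, no increase.

€190,421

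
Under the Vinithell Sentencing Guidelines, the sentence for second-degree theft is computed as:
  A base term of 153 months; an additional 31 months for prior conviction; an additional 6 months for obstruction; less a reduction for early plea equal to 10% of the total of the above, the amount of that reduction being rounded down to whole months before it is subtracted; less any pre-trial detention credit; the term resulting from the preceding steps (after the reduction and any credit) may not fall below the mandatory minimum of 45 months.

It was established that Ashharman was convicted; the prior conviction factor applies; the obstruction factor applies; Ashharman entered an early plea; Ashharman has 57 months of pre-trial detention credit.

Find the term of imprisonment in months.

Sentence: 114 months

Prior conviction enhancement: +31 months
Obstruction enhancement: +6 months
Adjusted term: 153 months + 31 months + 6 months = 190 months
Early plea reduction: 10% of 190 months = 19 months (rounded down)
After reduction: 190 − 19 = 171 months
Less pre-trial detention credit: 171 months − 57 months = 114 months
Minimum 45 months: 114 months meets the minimum, no increase.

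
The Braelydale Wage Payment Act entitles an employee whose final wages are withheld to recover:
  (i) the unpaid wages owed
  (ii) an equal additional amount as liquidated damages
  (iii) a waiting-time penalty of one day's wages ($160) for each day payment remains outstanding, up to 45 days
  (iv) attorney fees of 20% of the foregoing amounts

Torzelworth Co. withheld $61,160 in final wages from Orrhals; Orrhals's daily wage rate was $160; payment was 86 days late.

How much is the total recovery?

Liquidated damages (equal amount): $61,160
Penalty days: min(86, 45) = 45
Waiting-time penalty: 45 × $160 = $7,200
Subtotal: $61,160 + $61,160 + $7,200 = $129,520
Attorney fees: 20% of $129,520 = $25,904
Total award: $129,520 + $25,904 = $155,424

$155,424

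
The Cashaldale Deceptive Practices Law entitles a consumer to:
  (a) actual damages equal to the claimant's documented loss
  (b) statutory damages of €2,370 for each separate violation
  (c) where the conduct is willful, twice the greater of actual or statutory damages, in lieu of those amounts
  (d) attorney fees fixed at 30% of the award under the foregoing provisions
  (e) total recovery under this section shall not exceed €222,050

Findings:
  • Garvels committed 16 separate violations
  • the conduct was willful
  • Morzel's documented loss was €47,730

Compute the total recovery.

€124,098

Statutory damages: 16 × €2,370 = €37,920
Greater of actual damages (€47,730) or statutory damages (€37,920): €47,730
Doubled: 2 × €47,730 = €95,460
Attorney fees: 30% of €95,460 = €28,638
Total before cap: €95,460 + €28,638 = €124,098
Cap at €222,050: €124,098 is within the cap, no reduction.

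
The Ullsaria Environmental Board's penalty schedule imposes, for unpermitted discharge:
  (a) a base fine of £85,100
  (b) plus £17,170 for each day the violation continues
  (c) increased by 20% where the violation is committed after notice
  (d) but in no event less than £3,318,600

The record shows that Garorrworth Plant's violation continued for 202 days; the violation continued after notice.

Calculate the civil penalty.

Civil penalty: £4,264,128

Per-day component: 202 × £17,170 = £3,468,340
Base plus per-day: £85,100 + £3,468,340 = £3,553,440
Enhancement: 20% of £3,553,440 = £710,688
Enhanced fine: £3,553,440 + £710,688 = £4,264,128
Minimum £3,318,600: £4,264,128 meets the minimum, no increase.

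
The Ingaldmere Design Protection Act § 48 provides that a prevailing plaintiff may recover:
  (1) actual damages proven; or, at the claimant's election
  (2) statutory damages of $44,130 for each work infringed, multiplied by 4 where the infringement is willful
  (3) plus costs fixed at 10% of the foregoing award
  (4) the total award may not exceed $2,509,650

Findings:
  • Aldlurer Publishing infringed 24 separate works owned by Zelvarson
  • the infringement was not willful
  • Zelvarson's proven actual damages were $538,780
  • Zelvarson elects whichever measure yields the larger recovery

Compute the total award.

Statutory damages: 24 × $44,130 = $1,059,120
Infringement not willful: no ×4 enhancement.
Greater of actual damages ($538,780) or statutory damages ($1,059,120): $1,059,120
Costs: 10% of $1,059,120 = $105,912
Award plus costs: $1,059,120 + $105,912 = $1,165,032
Cap at $2,509,650: $1,165,032 is within the cap, no reduction.

$1,165,032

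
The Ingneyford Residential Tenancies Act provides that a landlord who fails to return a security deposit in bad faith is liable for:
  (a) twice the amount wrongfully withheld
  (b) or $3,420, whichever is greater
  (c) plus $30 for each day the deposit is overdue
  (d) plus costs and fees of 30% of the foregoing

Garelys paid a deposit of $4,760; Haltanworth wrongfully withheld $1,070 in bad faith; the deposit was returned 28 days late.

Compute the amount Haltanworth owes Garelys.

Doubled: 2 × $1,070 = $2,140
Minimum $3,420: $2,140 is below the minimum → $3,420
Late-return penalty: 28 × $30 = $840
Damages plus late penalty: $3,420 + $840 = $4,260
Costs and fees: 30% of $4,260 = $1,278
Total recovery: $4,260 + $1,278 = $5,538

$5,538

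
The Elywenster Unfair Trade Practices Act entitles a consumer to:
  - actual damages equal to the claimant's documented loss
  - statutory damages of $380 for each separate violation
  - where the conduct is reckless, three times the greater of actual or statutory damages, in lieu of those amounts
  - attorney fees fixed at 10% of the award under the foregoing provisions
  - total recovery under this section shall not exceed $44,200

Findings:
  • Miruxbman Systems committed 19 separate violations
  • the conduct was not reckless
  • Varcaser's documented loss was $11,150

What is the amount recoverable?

$20,207

Statutory damages: 19 × $380 = $7,220
Conduct not reckless: the in-lieu enhancement does not apply.
Actual plus statutory damages: $11,150 + $7,220 = $18,370
Attorney fees: 10% of $18,370 = $1,837
Total before cap: $18,370 + $1,837 = $20,207
Cap at $44,200: $20,207 is within the cap, no reduction.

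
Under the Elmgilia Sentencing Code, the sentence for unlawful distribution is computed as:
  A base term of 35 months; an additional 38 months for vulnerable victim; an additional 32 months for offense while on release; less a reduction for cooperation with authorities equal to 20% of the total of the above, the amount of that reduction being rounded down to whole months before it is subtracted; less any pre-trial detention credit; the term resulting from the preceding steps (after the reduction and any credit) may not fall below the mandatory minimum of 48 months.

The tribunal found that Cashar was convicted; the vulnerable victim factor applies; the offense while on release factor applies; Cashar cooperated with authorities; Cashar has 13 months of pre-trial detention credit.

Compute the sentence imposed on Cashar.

Vulnerable victim enhancement: +38 months
Offense while on release enhancement: +32 months
Adjusted term: 35 months + 38 months + 32 months = 105 months
Cooperation with authorities reduction: 20% of 105 months = 21 months (rounded down)
After reduction: 105 − 21 = 84 months
Less pre-trial detention credit: 84 months − 13 months = 71 months
Minimum 48 months: 71 months meets the minimum, no increase.

71 months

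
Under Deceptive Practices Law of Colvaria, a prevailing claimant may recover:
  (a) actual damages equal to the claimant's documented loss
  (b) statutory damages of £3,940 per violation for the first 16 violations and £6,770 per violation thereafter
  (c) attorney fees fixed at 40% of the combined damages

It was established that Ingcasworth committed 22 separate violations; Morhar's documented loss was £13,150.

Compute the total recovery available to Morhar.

£163,534

First 16 violations: 16 × £3,940 = £63,040
Remaining violations: (22 − 16) × £6,770 = £40,620
Statutory damages: £63,040 + £40,620 = £103,660
Combined damages: £13,150 + £103,660 = £116,810
Attorney fees: 40% of £116,810 = £46,724
Total recovery: £116,810 + £46,724 = £163,534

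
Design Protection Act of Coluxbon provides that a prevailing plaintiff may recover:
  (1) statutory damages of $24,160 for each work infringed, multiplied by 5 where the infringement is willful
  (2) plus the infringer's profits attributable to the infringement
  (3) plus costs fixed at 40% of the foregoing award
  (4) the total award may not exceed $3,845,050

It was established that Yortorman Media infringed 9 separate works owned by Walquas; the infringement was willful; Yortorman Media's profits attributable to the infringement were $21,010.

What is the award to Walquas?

$1,551,494

Statutory damages: 9 × $24,160 = $217,440
Multiplied by 5: 5 × $217,440 = $1,087,200
Combined award: $1,087,200 + $21,010 = $1,108,210
Costs: 40% of $1,108,210 = $443,284
Award plus costs: $1,108,210 + $443,284 = $1,551,494
Cap at $3,845,050: $1,551,494 is within the cap, no reduction.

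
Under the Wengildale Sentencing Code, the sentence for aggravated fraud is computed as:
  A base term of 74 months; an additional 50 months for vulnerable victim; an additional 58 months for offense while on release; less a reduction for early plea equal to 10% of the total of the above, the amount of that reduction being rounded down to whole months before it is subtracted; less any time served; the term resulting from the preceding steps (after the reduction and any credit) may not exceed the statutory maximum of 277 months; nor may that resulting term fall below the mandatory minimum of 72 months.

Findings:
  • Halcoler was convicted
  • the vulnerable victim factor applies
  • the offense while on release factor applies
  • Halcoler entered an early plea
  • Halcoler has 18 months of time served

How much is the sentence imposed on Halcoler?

Vulnerable victim enhancement: +50 months
Offense while on release enhancement: +58 months
Adjusted term: 74 months + 50 months + 58 months = 182 months
Early plea reduction: 10% of 182 months = 18 months (rounded down)
After reduction: 182 − 18 = 164 months
Less time served: 164 months − 18 months = 146 months
Cap at 277 months: 146 months is within the cap, no reduction.
Minimum 72 months: 146 months meets the minimum, no increase.

146 months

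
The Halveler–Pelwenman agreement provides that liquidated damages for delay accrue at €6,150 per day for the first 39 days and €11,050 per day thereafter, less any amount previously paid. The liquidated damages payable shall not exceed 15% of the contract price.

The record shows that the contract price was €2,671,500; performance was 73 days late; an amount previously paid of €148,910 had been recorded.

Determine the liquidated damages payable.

€400,725

First 39 days: 39 × €6,150 = €239,850
Remaining days: (73 − 39) × €11,050 = €375,700
Accrued per-day damages: €239,850 + €375,700 = €615,550
Less amount previously paid: €615,550 − €148,910 = €466,640
Cap: 15% of €2,671,500 = €400,725
Cap at €400,725: €466,640 exceeds the cap → €400,725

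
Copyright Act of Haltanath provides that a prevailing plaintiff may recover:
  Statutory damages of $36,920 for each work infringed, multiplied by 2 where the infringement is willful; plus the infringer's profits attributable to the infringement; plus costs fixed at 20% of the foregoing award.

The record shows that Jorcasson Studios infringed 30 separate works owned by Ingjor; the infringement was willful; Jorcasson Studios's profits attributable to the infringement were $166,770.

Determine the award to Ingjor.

Award: $2,858,364

Statutory damages: 30 × $36,920 = $1,107,600
Doubled: 2 × $1,107,600 = $2,215,200
Combined award: $2,215,200 + $166,770 = $2,381,970
Costs: 20% of $2,381,970 = $476,394
Award plus costs: $2,381,970 + $476,394 = $2,858,364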